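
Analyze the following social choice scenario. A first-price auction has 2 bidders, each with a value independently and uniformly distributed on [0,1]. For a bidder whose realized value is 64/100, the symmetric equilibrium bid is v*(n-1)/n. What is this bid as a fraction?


Step 1: The symmetric BNE bidding function is b(v) = v * (n-1) / n
Step 2: Substitute v = 16/25 and n = 2
Step 3: b = 16/25 * 1/2
Step 4: b = 8/25

8/25


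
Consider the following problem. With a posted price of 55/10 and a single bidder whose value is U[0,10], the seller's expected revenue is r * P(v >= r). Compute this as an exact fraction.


Step 1: Posted price r = 11/2, value support [0,10]
Step 2: P(v >= r) = (10 - 11/2)/10 = 9/20
Step 3: Expected revenue = r * P(v >= r) = 11/2 * 9/20
Step 4: Revenue = 99/40

99/40


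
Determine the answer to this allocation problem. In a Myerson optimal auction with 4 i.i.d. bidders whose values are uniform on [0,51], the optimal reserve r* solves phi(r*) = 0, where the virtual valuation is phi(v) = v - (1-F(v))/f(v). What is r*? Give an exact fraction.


Step 1: For U[0,51], F(v) = v/51 and f(v) = 1/51
Step 2: phi(v) = v - (1 - v/51)/(1/51) = v - (51 - v) = 2v - 51
Step 3: Set phi(r*) = 0: 2r* - 51 = 0
Step 4: r* = 51/2 (the number of bidders n = 4 does not enter)

51/2


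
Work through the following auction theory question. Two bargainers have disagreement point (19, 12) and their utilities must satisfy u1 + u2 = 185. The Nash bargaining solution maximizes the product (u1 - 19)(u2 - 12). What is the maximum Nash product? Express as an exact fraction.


Step 1: The Nash solution splits surplus symmetrically above the disagreement point
Step 2: u1 = (total + d1 - d2)/2 = (185 + 19 - 12)/2 = 96
Step 3: u2 = (total - d1 + d2)/2 = (185 - 19 + 12)/2 = 89
Step 4: Nash product = (96 - 19) * (89 - 12)
Step 5: = 77 * 77 = 5929

5929


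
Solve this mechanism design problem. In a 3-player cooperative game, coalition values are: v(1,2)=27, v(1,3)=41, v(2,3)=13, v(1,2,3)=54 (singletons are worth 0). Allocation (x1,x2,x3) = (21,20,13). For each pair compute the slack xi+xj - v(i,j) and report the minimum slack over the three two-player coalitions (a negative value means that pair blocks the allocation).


Step 1: Slack for coalition (1,2): x1+x2 - v12 = 41 - 27 = 14
Step 2: Slack for coalition (1,3): x1+x3 - v13 = 34 - 41 = -7
Step 3: Slack for coalition (2,3): x2+x3 - v23 = 33 - 13 = 20
Step 4: Minimum slack = min(14, -7, 20) = -7, attained by (1,3); coalition (1,3) can block (slack < 0), so the allocation is not in the core

-7


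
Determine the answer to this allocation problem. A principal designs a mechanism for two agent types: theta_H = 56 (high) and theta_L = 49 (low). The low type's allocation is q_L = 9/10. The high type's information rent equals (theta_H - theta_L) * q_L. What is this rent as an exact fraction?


Step 1: theta_H - theta_L = 56 - 49 = 7
Step 2: Information rent = (theta_H - theta_L) * q_L
Step 3: = 7 * 9/10
Step 4: = 63/10

63/10


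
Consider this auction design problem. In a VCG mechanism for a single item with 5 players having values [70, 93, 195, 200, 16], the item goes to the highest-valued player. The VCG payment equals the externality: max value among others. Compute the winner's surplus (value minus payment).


Step 1: The winner is the agent with the highest value: agent 3 with value 200
Step 2: Values of other agents: [70, 93, 195, 16]
Step 3: VCG payment = max of others' values = 195
Step 4: Surplus = 200 - 195 = 5

5


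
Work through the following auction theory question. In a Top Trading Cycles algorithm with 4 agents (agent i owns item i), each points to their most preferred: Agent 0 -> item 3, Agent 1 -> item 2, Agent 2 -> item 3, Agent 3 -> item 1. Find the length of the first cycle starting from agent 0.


Step 1: Trace the pointer graph from agent 0: 0 -> 3 -> 1 -> 2 -> 3
Step 2: A cycle is detected when we revisit agent 3
Step 3: The cycle is: 3 -> 1 -> 2 -> 3
Step 4: Cycle length = 3

3


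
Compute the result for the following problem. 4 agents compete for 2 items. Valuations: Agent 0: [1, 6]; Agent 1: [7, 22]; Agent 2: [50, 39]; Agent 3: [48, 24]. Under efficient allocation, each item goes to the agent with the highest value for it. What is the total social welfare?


Step 1: For each item, find the maximum value among all agents.
Step 2: Item 0 -> Agent 2 (value 50)
Step 3: Item 1 -> Agent 2 (value 39)
Step 4: Total welfare = 50 + 39 = 89

89


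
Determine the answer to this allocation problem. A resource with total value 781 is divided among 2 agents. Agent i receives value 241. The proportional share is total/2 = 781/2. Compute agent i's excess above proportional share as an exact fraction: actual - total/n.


Step 1: Proportional share = 781/2
Step 2: Agent's actual allocation = 241
Step 3: Excess = 241 - 781/2 = -299/2

-299/2


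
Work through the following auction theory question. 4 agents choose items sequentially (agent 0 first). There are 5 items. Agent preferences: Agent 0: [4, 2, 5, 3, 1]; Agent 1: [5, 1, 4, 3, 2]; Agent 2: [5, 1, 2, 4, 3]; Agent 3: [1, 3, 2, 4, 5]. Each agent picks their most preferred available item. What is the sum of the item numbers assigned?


Step 1: Agent 0 picks item 4
Step 2: Agent 1 picks item 5
Step 3: Agent 2 picks item 1
Step 4: Agent 3 picks item 3
Step 5: Sum = 4 + 5 + 1 + 3 = 13

13


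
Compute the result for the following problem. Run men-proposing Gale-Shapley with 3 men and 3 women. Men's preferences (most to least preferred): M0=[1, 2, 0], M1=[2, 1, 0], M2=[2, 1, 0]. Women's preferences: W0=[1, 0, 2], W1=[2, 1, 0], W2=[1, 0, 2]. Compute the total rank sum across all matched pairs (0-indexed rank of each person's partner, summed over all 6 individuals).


Step 1: Run Gale-Shapley (men propose, women hold best offer):
  M0 proposes to W1; she accepts
  M1 proposes to W2; she accepts
  M2 proposes to W2; rejected
  M2 proposes to W1; she switches from M0
  M0 proposes to W2; rejected
  M0 proposes to W0; she accepts
Step 2: Final matching: W0-M0, W1-M2, W2-M1
Step 3: 0-indexed ranks (man's rank of his match, then woman's): 2 + 1 + 1 + 0 + 0 + 0
Step 4: Total rank sum = 4

4


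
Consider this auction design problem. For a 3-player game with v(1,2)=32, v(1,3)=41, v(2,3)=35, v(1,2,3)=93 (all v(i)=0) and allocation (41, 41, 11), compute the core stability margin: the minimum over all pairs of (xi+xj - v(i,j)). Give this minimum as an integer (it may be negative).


Step 1: Slack for coalition (1,2): x1+x2 - v12 = 82 - 32 = 50
Step 2: Slack for coalition (1,3): x1+x3 - v13 = 52 - 41 = 11
Step 3: Slack for coalition (2,3): x2+x3 - v23 = 52 - 35 = 17
Step 4: Minimum slack = min(50, 11, 17) = 11, attained by (1,3); no pair can gain by deviating, so the allocation is in the core

11


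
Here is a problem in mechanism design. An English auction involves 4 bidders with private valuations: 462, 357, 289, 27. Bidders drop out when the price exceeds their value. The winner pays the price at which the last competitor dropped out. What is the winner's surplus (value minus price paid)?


Step 1: Identify the highest value: 462
Step 2: Identify the second-highest value: 357
Step 3: The final price = second-highest value = 357
Step 4: Surplus = 462 - 357 = 105

105


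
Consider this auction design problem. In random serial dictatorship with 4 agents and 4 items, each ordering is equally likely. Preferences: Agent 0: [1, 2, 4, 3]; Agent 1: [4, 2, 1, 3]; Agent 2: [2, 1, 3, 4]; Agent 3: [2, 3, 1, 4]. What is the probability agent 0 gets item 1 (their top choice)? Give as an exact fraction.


Step 1: Agent 0 wants item 1
Step 2: There are 24 possible orderings of agents
Step 3: In 20 orderings, agent 0 gets item 1
Step 4: Probability = 20/24 = 5/6

5/6


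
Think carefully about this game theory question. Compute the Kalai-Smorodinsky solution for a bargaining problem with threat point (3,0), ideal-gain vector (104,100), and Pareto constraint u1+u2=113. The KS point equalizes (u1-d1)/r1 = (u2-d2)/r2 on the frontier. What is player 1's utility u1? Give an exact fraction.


Step 1: At the KS point, (u1-d1)/r1 = (u2-d2)/r2 = t and u1+u2 = 113
Step 2: u1 = d1 + r1*t and u2 = d2 + r2*t, so (d1 + r1*t) + (d2 + r2*t) = 113
Step 3: t = (113 - 3 - 0)/(104 + 100) = 110/204 = 55/102
Step 4: u1 = d1 + r1*t = 3 + 104 * 55/102 = 3013/51
Step 5: (Check: u2 = d2 + r2*t = 2750/51; u1+u2 = 3013/51 + 2750/51 = 113, on the frontier.)

3013/51


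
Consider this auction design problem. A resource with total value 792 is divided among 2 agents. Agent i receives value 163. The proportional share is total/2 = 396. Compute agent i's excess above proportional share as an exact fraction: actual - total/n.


Step 1: Proportional share = 792/2 = 396
Step 2: Agent's actual allocation = 163
Step 3: Excess = 163 - 396 = -233

-233


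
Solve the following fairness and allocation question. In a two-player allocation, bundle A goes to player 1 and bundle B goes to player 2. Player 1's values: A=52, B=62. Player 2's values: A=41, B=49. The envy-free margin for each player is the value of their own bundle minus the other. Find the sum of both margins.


Step 1: Player 1's margin = v1(A) - v1(B) = 52 - 62 = -10
Step 2: Player 2's margin = v2(B) - v2(A) = 49 - 41 = 8
Step 3: Total margin = -10 + 8 = -2

-2


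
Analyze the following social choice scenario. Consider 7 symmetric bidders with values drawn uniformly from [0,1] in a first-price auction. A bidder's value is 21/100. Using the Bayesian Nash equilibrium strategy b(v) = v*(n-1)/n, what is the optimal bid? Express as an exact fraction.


Step 1: The symmetric BNE bidding function is b(v) = v * (n-1) / n
Step 2: Substitute v = 21/100 and n = 7
Step 3: b = 21/100 * 6/7
Step 4: b = 9/50

9/50


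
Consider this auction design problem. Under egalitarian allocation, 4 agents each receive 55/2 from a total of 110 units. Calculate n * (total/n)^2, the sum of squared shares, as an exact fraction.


Step 1: Each agent's share = 110/4 = 55/2
Step 2: Square of each share = (55/2)^2 = 3025/4
Step 3: Sum of squares = 4 * 3025/4 = 3025

3025


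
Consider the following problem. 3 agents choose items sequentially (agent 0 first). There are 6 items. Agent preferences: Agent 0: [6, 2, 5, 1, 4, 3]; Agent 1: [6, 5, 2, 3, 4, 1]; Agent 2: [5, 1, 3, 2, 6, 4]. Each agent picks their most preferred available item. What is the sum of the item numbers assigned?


Step 1: Agent 0 picks item 6
Step 2: Agent 1 picks item 5
Step 3: Agent 2 picks item 1
Step 4: Sum = 6 + 5 + 1 = 12

12


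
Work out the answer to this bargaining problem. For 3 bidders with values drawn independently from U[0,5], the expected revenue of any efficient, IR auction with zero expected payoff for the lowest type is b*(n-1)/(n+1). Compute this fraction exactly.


Step 1: By Revenue Equivalence, expected revenue = b*(n-1)/(n+1)
Step 2: Substituting n = 3, b = 5
Step 3: Revenue = 5*(3-1)/(3+1) = 5*2/4
Step 4: Revenue = 10/4 = 5/2

5/2


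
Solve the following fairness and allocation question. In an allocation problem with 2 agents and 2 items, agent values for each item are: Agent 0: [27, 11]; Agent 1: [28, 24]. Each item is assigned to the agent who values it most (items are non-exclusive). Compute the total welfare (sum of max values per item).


Step 1: For each item, find the maximum value among all agents.
Step 2: Item 0 -> Agent 1 (value 28)
Step 3: Item 1 -> Agent 1 (value 24)
Step 4: Total welfare = 28 + 24 = 52

52


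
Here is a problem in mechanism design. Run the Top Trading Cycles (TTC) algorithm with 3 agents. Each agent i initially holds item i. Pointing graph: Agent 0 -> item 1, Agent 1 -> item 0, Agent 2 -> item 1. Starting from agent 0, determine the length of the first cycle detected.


Step 1: Trace the pointer graph from agent 0: 0 -> 1 -> 0
Step 2: A cycle is detected when we revisit agent 0
Step 3: The cycle is: 0 -> 1 -> 0
Step 4: Cycle length = 2

2


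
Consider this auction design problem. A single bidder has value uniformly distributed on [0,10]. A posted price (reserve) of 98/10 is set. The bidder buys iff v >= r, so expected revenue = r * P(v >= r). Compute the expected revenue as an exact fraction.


Step 1: Posted price r = 49/5, value support [0,10]
Step 2: P(v >= r) = (10 - 49/5)/10 = 1/50
Step 3: Expected revenue = r * P(v >= r) = 49/5 * 1/50
Step 4: Revenue = 49/250

49/250


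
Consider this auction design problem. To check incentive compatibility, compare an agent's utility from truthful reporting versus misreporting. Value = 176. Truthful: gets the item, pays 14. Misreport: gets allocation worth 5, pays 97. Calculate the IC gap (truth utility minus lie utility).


Step 1: U(truth) = value - payment = 176 - 14 = 162
Step 2: U(lie) = allocation - payment = 5 - 97 = -92
Step 3: IC gap = 162 - (-92) = 254

254


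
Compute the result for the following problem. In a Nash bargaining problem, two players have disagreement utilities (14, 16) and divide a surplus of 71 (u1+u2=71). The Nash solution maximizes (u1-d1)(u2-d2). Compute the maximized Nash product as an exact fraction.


Step 1: The Nash solution splits surplus symmetrically above the disagreement point
Step 2: u1 = (total + d1 - d2)/2 = (71 + 14 - 16)/2 = 69/2
Step 3: u2 = (total - d1 + d2)/2 = (71 - 14 + 16)/2 = 73/2
Step 4: Nash product = (69/2 - 14) * (73/2 - 16)
Step 5: = 41/2 * 41/2 = 1681/4

1681/4


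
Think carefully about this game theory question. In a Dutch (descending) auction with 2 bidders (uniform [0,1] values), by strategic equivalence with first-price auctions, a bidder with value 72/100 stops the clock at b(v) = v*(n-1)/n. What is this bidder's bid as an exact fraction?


Step 1: Dutch auctions are strategically equivalent to first-price auctions
Step 2: The equilibrium bid is b(v) = v*(n-1)/n
Step 3: b = 18/25 * 1/2
Step 4: b = 9/25

9/25


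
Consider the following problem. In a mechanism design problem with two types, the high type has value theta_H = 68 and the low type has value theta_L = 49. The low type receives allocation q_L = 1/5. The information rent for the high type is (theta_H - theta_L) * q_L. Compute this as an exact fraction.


Step 1: theta_H - theta_L = 68 - 49 = 19
Step 2: Information rent = (theta_H - theta_L) * q_L
Step 3: = 19 * 1/5
Step 4: = 19/5

19/5


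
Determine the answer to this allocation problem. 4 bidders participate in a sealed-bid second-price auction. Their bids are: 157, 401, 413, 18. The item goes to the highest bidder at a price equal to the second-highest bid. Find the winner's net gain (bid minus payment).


Step 1: Sort bids in descending order: 413, 401, 157, 18
Step 2: The winning bid is the highest: 413
Step 3: The payment equals the second-highest bid: 401
Step 4: Surplus = winner's bid - payment = 413 - 401 = 12

12


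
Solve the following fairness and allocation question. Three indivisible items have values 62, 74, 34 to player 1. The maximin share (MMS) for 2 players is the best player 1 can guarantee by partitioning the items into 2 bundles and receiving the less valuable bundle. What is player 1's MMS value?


Step 1: Item values = 62, 74, 34
Step 2: Enumerate all 2-bundle partitions and take the smaller bundle:
  Partition 1: {62} vs {74,34} -> bundles 62, 108; min = 62
  Partition 2: {74} vs {62,34} -> bundles 74, 96; min = 74
  Partition 3: {34} vs {62,74} -> bundles 34, 136; min = 34
Step 3: MMS = max(62, 74, 34) = 74

74


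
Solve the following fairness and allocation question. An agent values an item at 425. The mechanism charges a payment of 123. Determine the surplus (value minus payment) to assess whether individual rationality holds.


Step 1: Surplus = value - payment = 425 - 123 = 302
Step 2: IR is satisfied (surplus >= 0)

302


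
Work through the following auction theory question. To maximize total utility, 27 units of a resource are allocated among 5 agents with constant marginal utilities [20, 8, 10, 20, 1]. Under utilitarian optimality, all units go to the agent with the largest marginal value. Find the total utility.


Step 1: The marginal utilities are [20, 8, 10, 20, 1]
Step 2: The highest marginal utility is 20
Step 3: All 27 units go to that agent
Step 4: Total utility = 20 * 27 = 540

540


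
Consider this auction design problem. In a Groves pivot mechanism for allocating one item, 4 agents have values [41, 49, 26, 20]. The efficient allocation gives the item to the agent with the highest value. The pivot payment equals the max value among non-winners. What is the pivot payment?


Step 1: The efficient winner is agent 1 with value 49
Step 2: Other agents' values: [41, 26, 20]
Step 3: Pivot payment = max(others) = 41
Step 4: The winner pays 41

41


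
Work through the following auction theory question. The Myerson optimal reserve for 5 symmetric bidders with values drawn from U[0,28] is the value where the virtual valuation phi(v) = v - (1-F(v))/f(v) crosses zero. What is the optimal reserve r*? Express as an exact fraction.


Step 1: For U[0,28], F(v) = v/28 and f(v) = 1/28
Step 2: phi(v) = v - (1 - v/28)/(1/28) = v - (28 - v) = 2v - 28
Step 3: Set phi(r*) = 0: 2r* - 28 = 0
Step 4: r* = 28/2 = 14 (the number of bidders n = 5 does not enter)

14


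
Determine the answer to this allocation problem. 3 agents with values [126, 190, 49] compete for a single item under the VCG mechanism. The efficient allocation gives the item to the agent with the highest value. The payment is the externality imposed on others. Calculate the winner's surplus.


Step 1: The winner is the agent with the highest value: agent 1 with value 190
Step 2: Values of other agents: [126, 49]
Step 3: VCG payment = max of others' values = 126
Step 4: Surplus = 190 - 126 = 64

64


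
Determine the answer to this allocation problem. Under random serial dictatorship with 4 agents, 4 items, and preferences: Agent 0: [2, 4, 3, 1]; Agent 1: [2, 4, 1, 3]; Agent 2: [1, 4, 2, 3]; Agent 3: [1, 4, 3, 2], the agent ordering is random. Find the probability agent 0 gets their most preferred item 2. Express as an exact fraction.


Step 1: Agent 0 wants item 2
Step 2: There are 24 possible orderings of agents
Step 3: In 12 orderings, agent 0 gets item 2
Step 4: Probability = 12/24 = 1/2

1/2


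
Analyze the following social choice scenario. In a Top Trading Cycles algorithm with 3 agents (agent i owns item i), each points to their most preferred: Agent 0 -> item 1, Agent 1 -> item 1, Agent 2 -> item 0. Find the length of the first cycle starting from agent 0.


Step 1: Trace the pointer graph from agent 0: 0 -> 1 -> 1
Step 2: A cycle is detected when we revisit agent 1
Step 3: The cycle is: 1 -> 1
Step 4: Cycle length = 1

1


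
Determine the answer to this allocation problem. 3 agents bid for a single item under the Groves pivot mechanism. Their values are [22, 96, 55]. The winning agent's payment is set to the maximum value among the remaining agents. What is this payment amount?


Step 1: The efficient winner is agent 1 with value 96
Step 2: Other agents' values: [22, 55]
Step 3: Pivot payment = max(others) = 55
Step 4: The winner pays 55

55


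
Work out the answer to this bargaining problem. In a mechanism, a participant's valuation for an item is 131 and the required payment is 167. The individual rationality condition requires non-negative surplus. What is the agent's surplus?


Step 1: Surplus = value - payment = 131 - 167 = -36
Step 2: IR is violated (surplus < 0)

-36


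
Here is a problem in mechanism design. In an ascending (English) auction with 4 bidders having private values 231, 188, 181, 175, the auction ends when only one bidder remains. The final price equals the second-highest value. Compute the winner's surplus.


Step 1: Identify the highest value: 231
Step 2: Identify the second-highest value: 188
Step 3: The final price = second-highest value = 188
Step 4: Surplus = 231 - 188 = 43

43


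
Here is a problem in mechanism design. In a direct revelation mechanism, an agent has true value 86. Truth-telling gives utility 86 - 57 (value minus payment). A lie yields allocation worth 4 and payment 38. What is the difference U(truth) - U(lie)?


Step 1: U(truth) = value - payment = 86 - 57 = 29
Step 2: U(lie) = allocation - payment = 4 - 38 = -34
Step 3: IC gap = 29 - (-34) = 63

63


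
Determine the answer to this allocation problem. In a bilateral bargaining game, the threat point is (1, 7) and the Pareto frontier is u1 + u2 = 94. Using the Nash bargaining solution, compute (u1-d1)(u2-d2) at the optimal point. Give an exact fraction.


Step 1: The Nash solution splits surplus symmetrically above the disagreement point
Step 2: u1 = (total + d1 - d2)/2 = (94 + 1 - 7)/2 = 44
Step 3: u2 = (total - d1 + d2)/2 = (94 - 1 + 7)/2 = 50
Step 4: Nash product = (44 - 1) * (50 - 7)
Step 5: = 43 * 43 = 1849

1849


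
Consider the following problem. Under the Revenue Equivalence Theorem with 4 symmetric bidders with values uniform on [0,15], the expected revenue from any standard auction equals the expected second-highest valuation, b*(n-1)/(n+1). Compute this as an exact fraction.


Step 1: By Revenue Equivalence, expected revenue = b*(n-1)/(n+1)
Step 2: Substituting n = 4, b = 15
Step 3: Revenue = 15*(4-1)/(4+1) = 15*3/5
Step 4: Revenue = 45/5 = 9

9


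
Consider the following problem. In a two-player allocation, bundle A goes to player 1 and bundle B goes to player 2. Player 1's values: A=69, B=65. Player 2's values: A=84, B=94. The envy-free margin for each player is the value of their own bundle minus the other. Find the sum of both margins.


Step 1: Player 1's margin = v1(A) - v1(B) = 69 - 65 = 4
Step 2: Player 2's margin = v2(B) - v2(A) = 94 - 84 = 10
Step 3: Total margin = 4 + 10 = 14

14


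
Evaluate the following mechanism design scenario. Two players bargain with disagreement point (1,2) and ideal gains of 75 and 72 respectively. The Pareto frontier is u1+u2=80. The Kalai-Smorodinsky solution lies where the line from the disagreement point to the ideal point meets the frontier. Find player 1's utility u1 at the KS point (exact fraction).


Step 1: At the KS point, (u1-d1)/r1 = (u2-d2)/r2 = t and u1+u2 = 80
Step 2: u1 = d1 + r1*t and u2 = d2 + r2*t, so (d1 + r1*t) + (d2 + r2*t) = 80
Step 3: t = (80 - 1 - 2)/(75 + 72) = 77/147 = 11/21
Step 4: u1 = d1 + r1*t = 1 + 75 * 11/21 = 282/7
Step 5: (Check: u2 = d2 + r2*t = 278/7; u1+u2 = 282/7 + 278/7 = 80, on the frontier.)

282/7


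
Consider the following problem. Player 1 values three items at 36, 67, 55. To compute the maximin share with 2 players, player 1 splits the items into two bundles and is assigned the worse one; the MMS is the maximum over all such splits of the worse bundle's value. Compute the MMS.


Step 1: Item values = 36, 67, 55
Step 2: Enumerate all 2-bundle partitions and take the smaller bundle:
  Partition 1: {36} vs {67,55} -> bundles 36, 122; min = 36
  Partition 2: {67} vs {36,55} -> bundles 67, 91; min = 67
  Partition 3: {55} vs {36,67} -> bundles 55, 103; min = 55
Step 3: MMS = max(36, 67, 55) = 67

67


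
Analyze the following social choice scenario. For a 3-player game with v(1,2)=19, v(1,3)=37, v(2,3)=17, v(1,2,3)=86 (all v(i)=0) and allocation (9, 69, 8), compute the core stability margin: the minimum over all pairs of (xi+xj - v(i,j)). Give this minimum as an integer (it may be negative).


Step 1: Slack for coalition (1,2): x1+x2 - v12 = 78 - 19 = 59
Step 2: Slack for coalition (1,3): x1+x3 - v13 = 17 - 37 = -20
Step 3: Slack for coalition (2,3): x2+x3 - v23 = 77 - 17 = 60
Step 4: Minimum slack = min(59, -20, 60) = -20, attained by (1,3); coalition (1,3) can block (slack < 0), so the allocation is not in the core

-20


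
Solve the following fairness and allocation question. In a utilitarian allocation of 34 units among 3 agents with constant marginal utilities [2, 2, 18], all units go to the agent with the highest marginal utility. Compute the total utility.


Step 1: The marginal utilities are [2, 2, 18]
Step 2: The highest marginal utility is 18
Step 3: All 34 units go to that agent
Step 4: Total utility = 18 * 34 = 612

612


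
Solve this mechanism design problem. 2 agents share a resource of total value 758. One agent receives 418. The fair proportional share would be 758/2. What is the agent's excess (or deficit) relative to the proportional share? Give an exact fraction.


Step 1: Proportional share = 758/2 = 379
Step 2: Agent's actual allocation = 418
Step 3: Excess = 418 - 379 = 39

39


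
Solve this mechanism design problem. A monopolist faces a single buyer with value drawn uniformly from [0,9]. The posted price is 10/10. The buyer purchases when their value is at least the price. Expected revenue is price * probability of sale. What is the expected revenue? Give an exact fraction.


Step 1: Posted price r = 1, value support [0,9]
Step 2: P(v >= r) = (9 - 1)/9 = 8/9
Step 3: Expected revenue = r * P(v >= r) = 1 * 8/9
Step 4: Revenue = 8/9

8/9


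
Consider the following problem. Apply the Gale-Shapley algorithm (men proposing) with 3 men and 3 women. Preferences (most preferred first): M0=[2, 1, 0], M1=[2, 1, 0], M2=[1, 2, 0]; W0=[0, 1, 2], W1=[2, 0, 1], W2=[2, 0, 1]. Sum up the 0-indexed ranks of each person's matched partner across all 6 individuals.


Step 1: Run Gale-Shapley (men propose, women hold best offer):
  M0 proposes to W2; she accepts
  M1 proposes to W2; rejected
  M1 proposes to W1; she accepts
  M2 proposes to W1; she switches from M1
  M1 proposes to W0; she accepts
Step 2: Final matching: W0-M1, W1-M2, W2-M0
Step 3: 0-indexed ranks (man's rank of his match, then woman's): 2 + 1 + 0 + 0 + 0 + 1
Step 4: Total rank sum = 4

4


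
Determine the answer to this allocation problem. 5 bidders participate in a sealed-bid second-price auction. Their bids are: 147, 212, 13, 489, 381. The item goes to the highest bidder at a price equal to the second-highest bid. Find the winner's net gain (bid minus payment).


Step 1: Sort bids in descending order: 489, 381, 212, 147, 13
Step 2: The winning bid is the highest: 489
Step 3: The payment equals the second-highest bid: 381
Step 4: Surplus = winner's bid - payment = 489 - 381 = 108

108


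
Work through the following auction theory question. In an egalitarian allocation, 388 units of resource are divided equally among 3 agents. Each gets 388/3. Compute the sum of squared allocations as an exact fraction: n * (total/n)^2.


Step 1: Each agent's share = 388/3
Step 2: Square of each share = (388/3)^2 = 150544/9
Step 3: Sum of squares = 3 * 150544/9 = 150544/3

150544/3


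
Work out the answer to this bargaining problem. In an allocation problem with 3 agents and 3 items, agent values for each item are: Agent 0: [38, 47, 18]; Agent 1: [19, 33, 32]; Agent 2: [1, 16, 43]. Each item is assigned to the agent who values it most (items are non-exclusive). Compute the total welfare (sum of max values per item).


Step 1: For each item, find the maximum value among all agents.
Step 2: Item 0 -> Agent 0 (value 38)
Step 3: Item 1 -> Agent 0 (value 47)
Step 4: Item 2 -> Agent 2 (value 43)
Step 5: Total welfare = 38 + 47 + 43 = 128

128


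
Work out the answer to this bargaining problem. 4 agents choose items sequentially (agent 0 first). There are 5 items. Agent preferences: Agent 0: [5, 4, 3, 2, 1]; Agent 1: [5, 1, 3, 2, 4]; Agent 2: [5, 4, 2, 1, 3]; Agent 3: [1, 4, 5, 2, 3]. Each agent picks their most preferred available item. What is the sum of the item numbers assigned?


Step 1: Agent 0 picks item 5
Step 2: Agent 1 picks item 1
Step 3: Agent 2 picks item 4
Step 4: Agent 3 picks item 2
Step 5: Sum = 5 + 1 + 4 + 2 = 12

12


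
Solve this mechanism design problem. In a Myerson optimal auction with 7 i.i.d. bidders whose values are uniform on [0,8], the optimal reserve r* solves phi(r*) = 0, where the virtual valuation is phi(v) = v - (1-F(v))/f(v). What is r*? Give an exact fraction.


Step 1: For U[0,8], F(v) = v/8 and f(v) = 1/8
Step 2: phi(v) = v - (1 - v/8)/(1/8) = v - (8 - v) = 2v - 8
Step 3: Set phi(r*) = 0: 2r* - 8 = 0
Step 4: r* = 8/2 = 4 (the number of bidders n = 7 does not enter)

4


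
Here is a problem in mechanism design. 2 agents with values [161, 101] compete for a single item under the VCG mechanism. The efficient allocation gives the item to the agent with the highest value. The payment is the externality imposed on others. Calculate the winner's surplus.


Step 1: The winner is the agent with the highest value: agent 0 with value 161
Step 2: Values of other agents: [101]
Step 3: VCG payment = max of others' values = 101
Step 4: Surplus = 161 - 101 = 60

60


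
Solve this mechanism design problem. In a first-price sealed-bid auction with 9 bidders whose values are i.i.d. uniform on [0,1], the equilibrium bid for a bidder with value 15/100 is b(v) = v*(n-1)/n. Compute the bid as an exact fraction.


Step 1: The symmetric BNE bidding function is b(v) = v * (n-1) / n
Step 2: Substitute v = 3/20 and n = 9
Step 3: b = 3/20 * 8/9
Step 4: b = 2/15

2/15


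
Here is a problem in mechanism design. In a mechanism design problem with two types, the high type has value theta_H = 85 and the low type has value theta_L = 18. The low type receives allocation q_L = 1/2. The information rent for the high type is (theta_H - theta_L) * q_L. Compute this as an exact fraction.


Step 1: theta_H - theta_L = 85 - 18 = 67
Step 2: Information rent = (theta_H - theta_L) * q_L
Step 3: = 67 * 1/2
Step 4: = 67/2

67/2


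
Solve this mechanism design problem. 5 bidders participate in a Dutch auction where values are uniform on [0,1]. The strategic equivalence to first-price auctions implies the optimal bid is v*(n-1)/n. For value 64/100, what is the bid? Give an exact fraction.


Step 1: Dutch auctions are strategically equivalent to first-price auctions
Step 2: The equilibrium bid is b(v) = v*(n-1)/n
Step 3: b = 16/25 * 4/5
Step 4: b = 64/125

64/125


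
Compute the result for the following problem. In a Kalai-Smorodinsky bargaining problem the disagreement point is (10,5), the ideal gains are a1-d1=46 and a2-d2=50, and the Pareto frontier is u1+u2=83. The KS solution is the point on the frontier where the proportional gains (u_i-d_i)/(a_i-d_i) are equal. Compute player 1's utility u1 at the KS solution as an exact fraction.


Step 1: At the KS point, (u1-d1)/r1 = (u2-d2)/r2 = t and u1+u2 = 83
Step 2: u1 = d1 + r1*t and u2 = d2 + r2*t, so (d1 + r1*t) + (d2 + r2*t) = 83
Step 3: t = (83 - 10 - 5)/(46 + 50) = 68/96 = 17/24
Step 4: u1 = d1 + r1*t = 10 + 46 * 17/24 = 511/12
Step 5: (Check: u2 = d2 + r2*t = 485/12; u1+u2 = 511/12 + 485/12 = 83, on the frontier.)

511/12


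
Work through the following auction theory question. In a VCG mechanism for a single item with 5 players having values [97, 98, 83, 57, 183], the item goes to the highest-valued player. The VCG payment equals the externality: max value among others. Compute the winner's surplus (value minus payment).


Step 1: The winner is the agent with the highest value: agent 4 with value 183
Step 2: Values of other agents: [97, 98, 83, 57]
Step 3: VCG payment = max of others' values = 98
Step 4: Surplus = 183 - 98 = 85

85


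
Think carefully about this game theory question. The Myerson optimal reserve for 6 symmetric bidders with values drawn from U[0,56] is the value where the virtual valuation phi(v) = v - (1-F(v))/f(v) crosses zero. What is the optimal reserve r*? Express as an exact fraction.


Step 1: For U[0,56], F(v) = v/56 and f(v) = 1/56
Step 2: phi(v) = v - (1 - v/56)/(1/56) = v - (56 - v) = 2v - 56
Step 3: Set phi(r*) = 0: 2r* - 56 = 0
Step 4: r* = 56/2 = 28 (the number of bidders n = 6 does not enter)

28


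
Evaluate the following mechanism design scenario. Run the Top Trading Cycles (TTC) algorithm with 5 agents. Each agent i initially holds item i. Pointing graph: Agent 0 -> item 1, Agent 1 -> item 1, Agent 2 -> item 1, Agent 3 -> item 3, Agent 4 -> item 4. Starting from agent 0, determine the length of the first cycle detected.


Step 1: Trace the pointer graph from agent 0: 0 -> 1 -> 1
Step 2: A cycle is detected when we revisit agent 1
Step 3: The cycle is: 1 -> 1
Step 4: Cycle length = 1

1


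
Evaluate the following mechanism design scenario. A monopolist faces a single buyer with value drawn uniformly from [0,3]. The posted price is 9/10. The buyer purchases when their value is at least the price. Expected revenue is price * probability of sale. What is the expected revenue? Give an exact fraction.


Step 1: Posted price r = 9/10, value support [0,3]
Step 2: P(v >= r) = (3 - 9/10)/3 = 7/10
Step 3: Expected revenue = r * P(v >= r) = 9/10 * 7/10
Step 4: Revenue = 63/100

63/100


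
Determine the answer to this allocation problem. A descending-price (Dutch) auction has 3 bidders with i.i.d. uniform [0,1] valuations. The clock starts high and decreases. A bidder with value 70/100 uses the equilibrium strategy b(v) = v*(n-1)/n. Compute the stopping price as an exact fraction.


Step 1: Dutch auctions are strategically equivalent to first-price auctions
Step 2: The equilibrium bid is b(v) = v*(n-1)/n
Step 3: b = 7/10 * 2/3
Step 4: b = 7/15

7/15


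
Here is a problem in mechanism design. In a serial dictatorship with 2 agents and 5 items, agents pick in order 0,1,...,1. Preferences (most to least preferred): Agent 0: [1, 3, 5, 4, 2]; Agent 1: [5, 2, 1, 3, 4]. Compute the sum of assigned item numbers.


Step 1: Agent 0 picks item 1
Step 2: Agent 1 picks item 5
Step 3: Sum = 1 + 5 = 6

6


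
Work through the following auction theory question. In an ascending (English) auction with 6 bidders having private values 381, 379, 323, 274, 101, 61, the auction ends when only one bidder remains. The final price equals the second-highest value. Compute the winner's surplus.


Step 1: Identify the highest value: 381
Step 2: Identify the second-highest value: 379
Step 3: The final price = second-highest value = 379
Step 4: Surplus = 381 - 379 = 2

2


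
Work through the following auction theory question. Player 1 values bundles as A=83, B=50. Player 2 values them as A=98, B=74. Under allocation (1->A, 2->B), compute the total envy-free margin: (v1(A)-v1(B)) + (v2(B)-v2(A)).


Step 1: Player 1's margin = v1(A) - v1(B) = 83 - 50 = 33
Step 2: Player 2's margin = v2(B) - v2(A) = 74 - 98 = -24
Step 3: Total margin = 33 + -24 = 9

9


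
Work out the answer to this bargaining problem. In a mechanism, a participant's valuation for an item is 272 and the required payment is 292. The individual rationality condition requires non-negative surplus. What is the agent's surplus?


Step 1: Surplus = value - payment = 272 - 292 = -20
Step 2: IR is violated (surplus < 0)

-20


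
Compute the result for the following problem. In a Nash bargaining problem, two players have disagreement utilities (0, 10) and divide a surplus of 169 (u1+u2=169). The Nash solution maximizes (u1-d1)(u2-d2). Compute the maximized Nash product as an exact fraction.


Step 1: The Nash solution splits surplus symmetrically above the disagreement point
Step 2: u1 = (total + d1 - d2)/2 = (169 + 0 - 10)/2 = 159/2
Step 3: u2 = (total - d1 + d2)/2 = (169 - 0 + 10)/2 = 179/2
Step 4: Nash product = (159/2 - 0) * (179/2 - 10)
Step 5: = 159/2 * 159/2 = 25281/4

25281/4


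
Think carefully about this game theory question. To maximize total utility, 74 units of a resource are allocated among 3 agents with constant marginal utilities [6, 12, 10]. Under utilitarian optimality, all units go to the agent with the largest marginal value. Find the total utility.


Step 1: The marginal utilities are [6, 12, 10]
Step 2: The highest marginal utility is 12
Step 3: All 74 units go to that agent
Step 4: Total utility = 12 * 74 = 888

888


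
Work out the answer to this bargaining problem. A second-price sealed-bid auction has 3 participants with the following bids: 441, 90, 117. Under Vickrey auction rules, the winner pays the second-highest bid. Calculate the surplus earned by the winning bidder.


Step 1: Sort bids in descending order: 441, 117, 90
Step 2: The winning bid is the highest: 441
Step 3: The payment equals the second-highest bid: 117
Step 4: Surplus = winner's bid - payment = 441 - 117 = 324

324


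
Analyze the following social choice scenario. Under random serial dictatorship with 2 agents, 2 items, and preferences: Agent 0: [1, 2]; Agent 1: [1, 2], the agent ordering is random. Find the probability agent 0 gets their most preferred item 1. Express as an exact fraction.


Step 1: Agent 0 wants item 1
Step 2: There are 2 possible orderings of agents
Step 3: In 1 orderings, agent 0 gets item 1
Step 4: Probability = 1/2

1/2


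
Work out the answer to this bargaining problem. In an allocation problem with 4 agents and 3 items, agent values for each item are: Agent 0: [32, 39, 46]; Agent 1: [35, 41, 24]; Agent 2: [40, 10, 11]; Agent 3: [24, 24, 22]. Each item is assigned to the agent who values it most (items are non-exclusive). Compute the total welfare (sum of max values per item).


Step 1: For each item, find the maximum value among all agents.
Step 2: Item 0 -> Agent 2 (value 40)
Step 3: Item 1 -> Agent 1 (value 41)
Step 4: Item 2 -> Agent 0 (value 46)
Step 5: Total welfare = 40 + 41 + 46 = 127

127


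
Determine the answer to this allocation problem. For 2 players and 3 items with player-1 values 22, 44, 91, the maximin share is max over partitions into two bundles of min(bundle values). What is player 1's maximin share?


Step 1: Item values = 22, 44, 91
Step 2: Enumerate all 2-bundle partitions and take the smaller bundle:
  Partition 1: {22} vs {44,91} -> bundles 22, 135; min = 22
  Partition 2: {44} vs {22,91} -> bundles 44, 113; min = 44
  Partition 3: {91} vs {22,44} -> bundles 91, 66; min = 66
Step 3: MMS = max(22, 44, 66) = 66

66


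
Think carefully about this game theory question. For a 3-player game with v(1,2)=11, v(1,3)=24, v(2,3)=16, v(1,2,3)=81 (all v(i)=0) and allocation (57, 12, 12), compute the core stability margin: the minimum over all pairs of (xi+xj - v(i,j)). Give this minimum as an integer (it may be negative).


Step 1: Slack for coalition (1,2): x1+x2 - v12 = 69 - 11 = 58
Step 2: Slack for coalition (1,3): x1+x3 - v13 = 69 - 24 = 45
Step 3: Slack for coalition (2,3): x2+x3 - v23 = 24 - 16 = 8
Step 4: Minimum slack = min(58, 45, 8) = 8, attained by (2,3); no pair can gain by deviating, so the allocation is in the core

8


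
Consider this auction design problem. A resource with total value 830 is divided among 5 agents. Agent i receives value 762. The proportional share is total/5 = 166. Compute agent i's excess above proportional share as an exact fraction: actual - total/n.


Step 1: Proportional share = 830/5 = 166
Step 2: Agent's actual allocation = 762
Step 3: Excess = 762 - 166 = 596

596


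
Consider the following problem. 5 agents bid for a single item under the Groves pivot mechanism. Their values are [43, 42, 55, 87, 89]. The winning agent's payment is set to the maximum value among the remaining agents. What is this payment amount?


Step 1: The efficient winner is agent 4 with value 89
Step 2: Other agents' values: [43, 42, 55, 87]
Step 3: Pivot payment = max(others) = 87
Step 4: The winner pays 87

87


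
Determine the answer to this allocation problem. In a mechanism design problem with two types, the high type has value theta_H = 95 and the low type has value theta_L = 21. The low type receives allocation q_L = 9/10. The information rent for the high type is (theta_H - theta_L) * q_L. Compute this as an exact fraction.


Step 1: theta_H - theta_L = 95 - 21 = 74
Step 2: Information rent = (theta_H - theta_L) * q_L
Step 3: = 74 * 9/10
Step 4: = 333/5

333/5


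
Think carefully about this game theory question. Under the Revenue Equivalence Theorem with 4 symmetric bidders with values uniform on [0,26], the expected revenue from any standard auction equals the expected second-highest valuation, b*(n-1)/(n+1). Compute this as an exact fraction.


Step 1: By Revenue Equivalence, expected revenue = b*(n-1)/(n+1)
Step 2: Substituting n = 4, b = 26
Step 3: Revenue = 26*(4-1)/(4+1) = 26*3/5
Step 4: Revenue = 78/5

78/5
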